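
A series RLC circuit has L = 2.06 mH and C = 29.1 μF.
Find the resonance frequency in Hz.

Step 1 — Resonance condition Im(Z)=0 gives ω₀ = 1/√(LC).
Step 2 — ω₀ = 1/√(0.00206·2.91e-05) = 4084 rad/s.
Step 3 — f₀ = ω₀/(2π) = 650 Hz.

f₀ = 650 Hz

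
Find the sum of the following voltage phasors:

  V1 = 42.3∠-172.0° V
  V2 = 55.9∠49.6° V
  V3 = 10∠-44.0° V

Step 1 — Convert each phasor to rectangular form:
  V1 = 42.3·(cos(-172.0°) + j·sin(-172.0°)) = -41.89 - j5.887 V
  V2 = 55.9·(cos(49.6°) + j·sin(49.6°)) = 36.23 + j42.57 V
  V3 = 10·(cos(-44.0°) + j·sin(-44.0°)) = 7.193 - j6.947 V
Step 2 — Sum components: V_total = 1.535 + j29.74 V.
Step 3 — Convert to polar: |V_total| = 29.78 V, ∠V_total = 87.0°.

V_total = 29.78∠87.0° V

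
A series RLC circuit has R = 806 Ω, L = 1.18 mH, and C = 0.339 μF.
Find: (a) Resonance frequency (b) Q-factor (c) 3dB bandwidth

Step 1 — Resonance: ω₀ = 1/√(LC) = 1/√(0.00118·3.39e-07) = 5e+04 rad/s.
Step 2 — f₀ = ω₀/(2π) = 7958 Hz.
Step 3 — Series Q: Q = ω₀L/R = 5e+04·0.00118/806 = 0.0732.
Step 4 — Bandwidth: Δω = ω₀/Q = 6.831e+05 rad/s; BW = Δω/(2π) = 1.087e+05 Hz.

(a) f₀ = 7958 Hz  (b) Q = 0.0732  (c) BW = 1.087e+05 Hz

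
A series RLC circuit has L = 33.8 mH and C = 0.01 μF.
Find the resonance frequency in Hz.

Step 1 — Resonance condition Im(Z)=0 gives ω₀ = 1/√(LC).
Step 2 — ω₀ = 1/√(0.0338·1e-08) = 5.439e+04 rad/s.
Step 3 — f₀ = ω₀/(2π) = 8657 Hz.

f₀ = 8657 Hz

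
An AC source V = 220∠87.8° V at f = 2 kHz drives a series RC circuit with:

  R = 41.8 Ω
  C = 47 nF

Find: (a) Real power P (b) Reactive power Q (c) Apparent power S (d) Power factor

Step 1 — Angular frequency: ω = 2π·f = 2π·2000 = 1.257e+04 rad/s.
Step 2 — Component impedances:
  R: Z = R = 41.8 Ω
  C: Z = 1/(jωC) = -j/(ω·C) = 0 - j1693 Ω
Step 3 — Series combination: Z_total = R + C = 41.8 - j1693 Ω = 1694∠-88.6° Ω.
Step 4 — Source phasor: V = 220∠87.8° V = 8.445 + j219.8 V.
Step 5 — Current: I = V / Z = -0.1296 + j0.008188 A = 0.1299∠176.4° A.
Step 6 — Complex power: S = V·I* = 0.7053 - j28.57 VA.
Step 7 — Real power: P = Re(S) = 0.7053 W.
Step 8 — Reactive power: Q = Im(S) = -28.57 VAR.
Step 9 — Apparent power: |S| = 28.58 VA.
Step 10 — Power factor: PF = P/|S| = 0.02468 (leading).

(a) P = 0.7053 W  (b) Q = -28.57 VAR  (c) S = 28.58 VA  (d) PF = 0.02468 (leading)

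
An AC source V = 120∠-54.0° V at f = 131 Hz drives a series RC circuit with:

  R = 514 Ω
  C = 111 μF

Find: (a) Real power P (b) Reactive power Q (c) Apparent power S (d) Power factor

Step 1 — Angular frequency: ω = 2π·f = 2π·131 = 823.1 rad/s.
Step 2 — Component impedances:
  R: Z = R = 514 Ω
  C: Z = 1/(jωC) = -j/(ω·C) = 0 - j10.95 Ω
Step 3 — Series combination: Z_total = R + C = 514 - j10.95 Ω = 514.1∠-1.2° Ω.
Step 4 — Source phasor: V = 120∠-54.0° V = 70.53 - j97.08 V.
Step 5 — Current: I = V / Z = 0.1412 - j0.1859 A = 0.2334∠-52.8° A.
Step 6 — Complex power: S = V·I* = 28 - j0.5963 VA.
Step 7 — Real power: P = Re(S) = 28 W.
Step 8 — Reactive power: Q = Im(S) = -0.5963 VAR.
Step 9 — Apparent power: |S| = 28.01 VA.
Step 10 — Power factor: PF = P/|S| = 0.9998 (leading).

(a) P = 28 W  (b) Q = -0.5963 VAR  (c) S = 28.01 VA  (d) PF = 0.9998 (leading)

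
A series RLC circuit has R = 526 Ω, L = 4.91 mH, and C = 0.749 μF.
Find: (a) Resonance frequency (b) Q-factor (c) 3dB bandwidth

Step 1 — Resonance: ω₀ = 1/√(LC) = 1/√(0.00491·7.49e-07) = 1.649e+04 rad/s.
Step 2 — f₀ = ω₀/(2π) = 2624 Hz.
Step 3 — Series Q: Q = ω₀L/R = 1.649e+04·0.00491/526 = 0.1539.
Step 4 — Bandwidth: Δω = ω₀/Q = 1.071e+05 rad/s; BW = Δω/(2π) = 1.705e+04 Hz.

(a) f₀ = 2624 Hz  (b) Q = 0.1539  (c) BW = 1.705e+04 Hz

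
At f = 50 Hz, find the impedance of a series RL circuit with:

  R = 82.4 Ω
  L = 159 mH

Step 1 — Angular frequency: ω = 2π·f = 2π·50 = 314.2 rad/s.
Step 2 — Component impedances:
  R: Z = R = 82.4 Ω
  L: Z = jωL = j·314.2·0.159 = 0 + j49.95 Ω
Step 3 — Series combination: Z_total = R + L = 82.4 + j49.95 Ω = 96.36∠31.2° Ω.

Z = 82.4 + j49.95 Ω = 96.36∠31.2° Ω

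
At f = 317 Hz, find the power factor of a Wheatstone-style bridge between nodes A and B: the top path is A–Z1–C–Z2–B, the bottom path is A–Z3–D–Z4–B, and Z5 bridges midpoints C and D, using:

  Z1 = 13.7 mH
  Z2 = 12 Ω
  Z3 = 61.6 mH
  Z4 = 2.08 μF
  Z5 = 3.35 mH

Step 1 — Angular frequency: ω = 2π·f = 2π·317 = 1992 rad/s.
Step 2 — Component impedances:
  Z1: Z = jωL = j·1992·0.0137 = 0 + j27.29 Ω
  Z2: Z = R = 12 Ω
  Z3: Z = jωL = j·1992·0.0616 = 0 + j122.7 Ω
  Z4: Z = 1/(jωC) = -j/(ω·C) = 0 - j241.4 Ω
  Z5: Z = jωL = j·1992·0.00335 = 0 + j6.672 Ω
Step 3 — Bridge requires nodal analysis (the Z5 bridge couples midpoints C and D, so the two paths cannot be reduced to a simple series/parallel combination). Setting node B to ground and injecting 1 A at node A, the 3-node admittance system at A, C, D solves to V_A = Z_AB = 12.09 + j21.92 Ω = 25.03∠61.1° Ω.
Step 4 — Power factor: PF = cos(φ) = Re(Z)/|Z| = 12.087/25.034 = 0.4828.
Step 5 — Type: Im(Z) = 21.92 ⇒ lagging (phase φ = 61.1°).

PF = 0.4828 (lagging, φ = 61.1°)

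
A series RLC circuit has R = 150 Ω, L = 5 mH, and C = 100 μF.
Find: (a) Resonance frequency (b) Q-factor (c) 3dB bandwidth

Step 1 — Resonance: ω₀ = 1/√(LC) = 1/√(0.005·0.0001) = 1414 rad/s.
Step 2 — f₀ = ω₀/(2π) = 225.1 Hz.
Step 3 — Series Q: Q = ω₀L/R = 1414·0.005/150 = 0.04714.
Step 4 — Bandwidth: Δω = ω₀/Q = 3e+04 rad/s; BW = Δω/(2π) = 4775 Hz.

(a) f₀ = 225.1 Hz  (b) Q = 0.04714  (c) BW = 4775 Hz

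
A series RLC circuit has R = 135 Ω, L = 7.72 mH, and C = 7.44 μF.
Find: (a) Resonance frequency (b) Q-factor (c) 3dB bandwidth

Step 1 — Resonance: ω₀ = 1/√(LC) = 1/√(0.00772·7.44e-06) = 4173 rad/s.
Step 2 — f₀ = ω₀/(2π) = 664.1 Hz.
Step 3 — Series Q: Q = ω₀L/R = 4173·0.00772/135 = 0.2386.
Step 4 — Bandwidth: Δω = ω₀/Q = 1.749e+04 rad/s; BW = Δω/(2π) = 2783 Hz.

(a) f₀ = 664.1 Hz  (b) Q = 0.2386  (c) BW = 2783 Hz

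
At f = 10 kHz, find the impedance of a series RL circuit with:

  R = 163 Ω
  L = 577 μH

Step 1 — Angular frequency: ω = 2π·f = 2π·1e+04 = 6.283e+04 rad/s.
Step 2 — Component impedances:
  R: Z = R = 163 Ω
  L: Z = jωL = j·6.283e+04·0.000577 = 0 + j36.25 Ω
Step 3 — Series combination: Z_total = R + L = 163 + j36.25 Ω = 167∠12.5° Ω.

Z = 163 + j36.25 Ω = 167∠12.5° Ω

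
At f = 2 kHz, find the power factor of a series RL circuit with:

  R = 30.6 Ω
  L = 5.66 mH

Step 1 — Angular frequency: ω = 2π·f = 2π·2000 = 1.257e+04 rad/s.
Step 2 — Component impedances:
  R: Z = R = 30.6 Ω
  L: Z = jωL = j·1.257e+04·0.00566 = 0 + j71.13 Ω
Step 3 — Series combination: Z_total = R + L = 30.6 + j71.13 Ω = 77.43∠66.7° Ω.
Step 4 — Power factor: PF = cos(φ) = Re(Z)/|Z| = 30.6/77.43 = 0.3952.
Step 5 — Type: Im(Z) = 71.13 ⇒ lagging (phase φ = 66.7°).

PF = 0.3952 (lagging, φ = 66.7°)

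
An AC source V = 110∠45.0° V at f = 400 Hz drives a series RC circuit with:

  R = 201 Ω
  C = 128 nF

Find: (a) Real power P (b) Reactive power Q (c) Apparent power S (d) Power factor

Step 1 — Angular frequency: ω = 2π·f = 2π·400 = 2513 rad/s.
Step 2 — Component impedances:
  R: Z = R = 201 Ω
  C: Z = 1/(jωC) = -j/(ω·C) = 0 - j3108 Ω
Step 3 — Series combination: Z_total = R + C = 201 - j3108 Ω = 3115∠-86.3° Ω.
Step 4 — Source phasor: V = 110∠45.0° V = 77.78 + j77.78 V.
Step 5 — Current: I = V / Z = -0.02331 + j0.02653 A = 0.03531∠131.3° A.
Step 6 — Complex power: S = V·I* = 0.2507 - j3.876 VA.
Step 7 — Real power: P = Re(S) = 0.2507 W.
Step 8 — Reactive power: Q = Im(S) = -3.876 VAR.
Step 9 — Apparent power: |S| = 3.884 VA.
Step 10 — Power factor: PF = P/|S| = 0.06453 (leading).

(a) P = 0.2507 W  (b) Q = -3.876 VAR  (c) S = 3.884 VA  (d) PF = 0.06453 (leading)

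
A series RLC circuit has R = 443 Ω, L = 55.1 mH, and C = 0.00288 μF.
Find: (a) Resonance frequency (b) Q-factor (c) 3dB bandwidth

Step 1 — Resonance condition Im(Z)=0 gives ω₀ = 1/√(LC).
Step 2 — ω₀ = 1/√(0.0551·2.88e-09) = 7.938e+04 rad/s.
Step 3 — f₀ = ω₀/(2π) = 1.263e+04 Hz.
Step 4 — Series Q: Q = ω₀L/R = 7.938e+04·0.0551/443 = 9.874.
Step 5 — 3dB bandwidth: Δω = ω₀/Q = 8040 rad/s; BW = Δω/(2π) = 1280 Hz.

(a) f₀ = 1.263e+04 Hz  (b) Q = 9.874  (c) BW = 1280 Hz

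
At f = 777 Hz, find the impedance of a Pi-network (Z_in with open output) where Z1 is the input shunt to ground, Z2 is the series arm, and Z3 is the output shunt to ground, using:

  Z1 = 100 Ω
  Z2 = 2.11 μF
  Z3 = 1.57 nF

Step 1 — Angular frequency: ω = 2π·f = 2π·777 = 4882 rad/s.
Step 2 — Component impedances:
  Z1: Z = R = 100 Ω
  Z2: Z = 1/(jωC) = -j/(ω·C) = 0 - j97.08 Ω
  Z3: Z = 1/(jωC) = -j/(ω·C) = 0 - j1.305e+05 Ω
Step 3 — With open output, the series arm Z2 and the output shunt Z3 appear in series to ground: Z2 + Z3 = 0 - j1.306e+05 Ω.
Step 4 — Parallel with input shunt Z1: Z_in = Z1 || (Z2 + Z3) = 100 - j0.07659 Ω = 100∠-0.0° Ω.

Z = 100 - j0.07659 Ω = 100∠-0.0° Ω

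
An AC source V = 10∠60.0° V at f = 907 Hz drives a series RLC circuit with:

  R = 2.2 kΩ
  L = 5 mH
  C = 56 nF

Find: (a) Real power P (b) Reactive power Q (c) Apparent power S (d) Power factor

Step 1 — Angular frequency: ω = 2π·f = 2π·907 = 5699 rad/s.
Step 2 — Component impedances:
  R: Z = R = 2200 Ω
  L: Z = jωL = j·5699·0.005 = 0 + j28.49 Ω
  C: Z = 1/(jωC) = -j/(ω·C) = 0 - j3133 Ω
Step 3 — Series combination: Z_total = R + L + C = 2200 - j3105 Ω = 3805∠-54.7° Ω.
Step 4 — Source phasor: V = 10∠60.0° V = 5 + j8.66 V.
Step 5 — Current: I = V / Z = -0.001097 + j0.002388 A = 0.002628∠114.7° A.
Step 6 — Complex power: S = V·I* = 0.01519 - j0.02144 VA.
Step 7 — Real power: P = Re(S) = 0.01519 W.
Step 8 — Reactive power: Q = Im(S) = -0.02144 VAR.
Step 9 — Apparent power: |S| = 0.02628 VA.
Step 10 — Power factor: PF = P/|S| = 0.5781 (leading).

(a) P = 0.01519 W  (b) Q = -0.02144 VAR  (c) S = 0.02628 VA  (d) PF = 0.5781 (leading)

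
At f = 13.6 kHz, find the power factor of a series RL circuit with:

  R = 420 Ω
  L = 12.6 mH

Step 1 — Angular frequency: ω = 2π·f = 2π·1.36e+04 = 8.545e+04 rad/s.
Step 2 — Component impedances:
  R: Z = R = 420 Ω
  L: Z = jωL = j·8.545e+04·0.0126 = 0 + j1077 Ω
Step 3 — Series combination: Z_total = R + L = 420 + j1077 Ω = 1156∠68.7° Ω.
Step 4 — Power factor: PF = cos(φ) = Re(Z)/|Z| = 420/1155.7 = 0.3634.
Step 5 — Type: Im(Z) = 1077 ⇒ lagging (phase φ = 68.7°).

PF = 0.3634 (lagging, φ = 68.7°)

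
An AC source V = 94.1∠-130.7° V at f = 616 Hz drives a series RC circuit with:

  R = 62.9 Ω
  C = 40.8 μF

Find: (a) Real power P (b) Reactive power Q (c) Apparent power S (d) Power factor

Step 1 — Angular frequency: ω = 2π·f = 2π·616 = 3870 rad/s.
Step 2 — Component impedances:
  R: Z = R = 62.9 Ω
  C: Z = 1/(jωC) = -j/(ω·C) = 0 - j6.333 Ω
Step 3 — Series combination: Z_total = R + C = 62.9 - j6.333 Ω = 63.22∠-5.7° Ω.
Step 4 — Source phasor: V = 94.1∠-130.7° V = -61.36 - j71.34 V.
Step 5 — Current: I = V / Z = -0.8527 - j1.22 A = 1.489∠-125.0° A.
Step 6 — Complex power: S = V·I* = 139.4 - j14.03 VA.
Step 7 — Real power: P = Re(S) = 139.4 W.
Step 8 — Reactive power: Q = Im(S) = -14.03 VAR.
Step 9 — Apparent power: |S| = 140.1 VA.
Step 10 — Power factor: PF = P/|S| = 0.995 (leading).

(a) P = 139.4 W  (b) Q = -14.03 VAR  (c) S = 140.1 VA  (d) PF = 0.995 (leading)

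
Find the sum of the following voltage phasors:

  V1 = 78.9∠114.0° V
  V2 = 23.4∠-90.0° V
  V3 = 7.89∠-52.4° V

Step 1 — Convert each phasor to rectangular form:
  V1 = 78.9·(cos(114.0°) + j·sin(114.0°)) = -32.09 + j72.08 V
  V2 = 23.4·(cos(-90.0°) + j·sin(-90.0°)) = 0 - j23.4 V
  V3 = 7.89·(cos(-52.4°) + j·sin(-52.4°)) = 4.814 - j6.251 V
Step 2 — Sum components: V_total = -27.28 + j42.43 V.
Step 3 — Convert to polar: |V_total| = 50.44 V, ∠V_total = 122.7°.

V_total = 50.44∠122.7° V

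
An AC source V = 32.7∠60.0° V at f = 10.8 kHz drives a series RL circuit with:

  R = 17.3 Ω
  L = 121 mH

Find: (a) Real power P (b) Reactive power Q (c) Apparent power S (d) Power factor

Step 1 — Angular frequency: ω = 2π·f = 2π·1.08e+04 = 6.786e+04 rad/s.
Step 2 — Component impedances:
  R: Z = R = 17.3 Ω
  L: Z = jωL = j·6.786e+04·0.121 = 0 + j8211 Ω
Step 3 — Series combination: Z_total = R + L = 17.3 + j8211 Ω = 8211∠89.9° Ω.
Step 4 — Source phasor: V = 32.7∠60.0° V = 16.35 + j28.32 V.
Step 5 — Current: I = V / Z = 0.003453 - j0.001984 A = 0.003983∠-29.9° A.
Step 6 — Complex power: S = V·I* = 0.0002744 + j0.1302 VA.
Step 7 — Real power: P = Re(S) = 0.0002744 W.
Step 8 — Reactive power: Q = Im(S) = 0.1302 VAR.
Step 9 — Apparent power: |S| = 0.1302 VA.
Step 10 — Power factor: PF = P/|S| = 0.002107 (lagging).

(a) P = 0.0002744 W  (b) Q = 0.1302 VAR  (c) S = 0.1302 VA  (d) PF = 0.002107 (lagging)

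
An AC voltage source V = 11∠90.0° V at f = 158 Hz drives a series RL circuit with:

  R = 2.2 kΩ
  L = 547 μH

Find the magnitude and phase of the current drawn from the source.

Step 1 — Angular frequency: ω = 2π·f = 2π·158 = 992.7 rad/s.
Step 2 — Component impedances:
  R: Z = R = 2200 Ω
  L: Z = jωL = j·992.7·0.000547 = 0 + j0.543 Ω
Step 3 — Series combination: Z_total = R + L = 2200 + j0.543 Ω = 2200∠0.0° Ω.
Step 4 — Source phasor: V = 11∠90.0° V = 0 + j11 V.
Step 5 — Ohm's law: I = V / Z_total = (0 + j11) / (2200 + j0.543) = 1.234e-06 + j0.005 A.
Step 6 — Convert to polar: |I| = 0.005 A, ∠I = 90.0°.

I = 0.005∠90.0° A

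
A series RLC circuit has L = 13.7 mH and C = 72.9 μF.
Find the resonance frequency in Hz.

Step 1 — Resonance condition Im(Z)=0 gives ω₀ = 1/√(LC).
Step 2 — ω₀ = 1/√(0.0137·7.29e-05) = 1001 rad/s.
Step 3 — f₀ = ω₀/(2π) = 159.3 Hz.

f₀ = 159.3 Hz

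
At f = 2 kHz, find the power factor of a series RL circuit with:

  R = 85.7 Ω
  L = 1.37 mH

Step 1 — Angular frequency: ω = 2π·f = 2π·2000 = 1.257e+04 rad/s.
Step 2 — Component impedances:
  R: Z = R = 85.7 Ω
  L: Z = jωL = j·1.257e+04·0.00137 = 0 + j17.22 Ω
Step 3 — Series combination: Z_total = R + L = 85.7 + j17.22 Ω = 87.41∠11.4° Ω.
Step 4 — Power factor: PF = cos(φ) = Re(Z)/|Z| = 85.7/87.41 = 0.9804.
Step 5 — Type: Im(Z) = 17.22 ⇒ lagging (phase φ = 11.4°).

PF = 0.9804 (lagging, φ = 11.4°)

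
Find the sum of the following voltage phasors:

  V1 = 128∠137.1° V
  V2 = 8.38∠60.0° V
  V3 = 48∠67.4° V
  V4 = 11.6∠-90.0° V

Step 1 — Convert each phasor to rectangular form:
  V1 = 128·(cos(137.1°) + j·sin(137.1°)) = -93.77 + j87.13 V
  V2 = 8.38·(cos(60.0°) + j·sin(60.0°)) = 4.19 + j7.257 V
  V3 = 48·(cos(67.4°) + j·sin(67.4°)) = 18.45 + j44.31 V
  V4 = 11.6·(cos(-90.0°) + j·sin(-90.0°)) = 0 - j11.6 V
Step 2 — Sum components: V_total = -71.13 + j127.1 V.
Step 3 — Convert to polar: |V_total| = 145.7 V, ∠V_total = 119.2°.

V_total = 145.7∠119.2° V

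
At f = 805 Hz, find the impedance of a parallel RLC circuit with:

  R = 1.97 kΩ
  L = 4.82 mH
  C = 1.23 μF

Step 1 — Angular frequency: ω = 2π·f = 2π·805 = 5058 rad/s.
Step 2 — Component impedances:
  R: Z = R = 1970 Ω
  L: Z = jωL = j·5058·0.00482 = 0 + j24.38 Ω
  C: Z = 1/(jωC) = -j/(ω·C) = 0 - j160.7 Ω
Step 3 — Parallel combination: 1/Z_total = 1/R + 1/L + 1/C; Z_total = 0.4191 + j28.73 Ω = 28.74∠89.2° Ω.

Z = 0.4191 + j28.73 Ω = 28.74∠89.2° Ω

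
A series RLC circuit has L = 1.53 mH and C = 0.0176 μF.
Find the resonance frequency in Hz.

Step 1 — Resonance condition Im(Z)=0 gives ω₀ = 1/√(LC).
Step 2 — ω₀ = 1/√(0.00153·1.76e-08) = 1.927e+05 rad/s.
Step 3 — f₀ = ω₀/(2π) = 3.067e+04 Hz.

f₀ = 3.067e+04 Hz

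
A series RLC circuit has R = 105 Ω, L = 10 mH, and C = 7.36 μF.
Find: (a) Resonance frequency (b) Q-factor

Step 1 — Resonance condition Im(Z)=0 gives ω₀ = 1/√(LC).
Step 2 — ω₀ = 1/√(0.01·7.36e-06) = 3686 rad/s.
Step 3 — f₀ = ω₀/(2π) = 586.7 Hz.
Step 4 — Series Q: Q = ω₀L/R = 3686·0.01/105 = 0.3511.

(a) f₀ = 586.7 Hz  (b) Q = 0.3511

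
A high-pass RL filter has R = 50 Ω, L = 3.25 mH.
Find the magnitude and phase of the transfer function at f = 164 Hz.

Step 1 — Angular frequency: ω = 2π·164 = 1030 rad/s.
Step 2 — Transfer function: H(jω) = jωL/(R + jωL).
Step 3 — Numerator jωL = j·3.349; denominator R + jωL = 50 + j3.349.
Step 4 — H = 0.004466 + j0.06668.
Step 5 — Magnitude: |H| = 0.06683 (-23.5 dB); phase: φ = 86.2°.

|H| = 0.06683 (-23.5 dB), φ = 86.2°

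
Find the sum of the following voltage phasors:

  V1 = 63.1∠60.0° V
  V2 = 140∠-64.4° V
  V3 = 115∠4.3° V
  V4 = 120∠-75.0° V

Step 1 — Convert each phasor to rectangular form:
  V1 = 63.1·(cos(60.0°) + j·sin(60.0°)) = 31.55 + j54.65 V
  V2 = 140·(cos(-64.4°) + j·sin(-64.4°)) = 60.49 - j126.3 V
  V3 = 115·(cos(4.3°) + j·sin(4.3°)) = 114.7 + j8.623 V
  V4 = 120·(cos(-75.0°) + j·sin(-75.0°)) = 31.06 - j115.9 V
Step 2 — Sum components: V_total = 237.8 - j178.9 V.
Step 3 — Convert to polar: |V_total| = 297.6 V, ∠V_total = -37.0°.

V_total = 297.6∠-37.0° V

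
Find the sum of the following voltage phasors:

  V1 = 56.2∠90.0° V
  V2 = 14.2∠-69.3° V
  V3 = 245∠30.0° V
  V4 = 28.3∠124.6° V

Step 1 — Convert each phasor to rectangular form:
  V1 = 56.2·(cos(90.0°) + j·sin(90.0°)) = 0 + j56.2 V
  V2 = 14.2·(cos(-69.3°) + j·sin(-69.3°)) = 5.019 - j13.28 V
  V3 = 245·(cos(30.0°) + j·sin(30.0°)) = 212.2 + j122.5 V
  V4 = 28.3·(cos(124.6°) + j·sin(124.6°)) = -16.07 + j23.29 V
Step 2 — Sum components: V_total = 201.1 + j188.7 V.
Step 3 — Convert to polar: |V_total| = 275.8 V, ∠V_total = 43.2°.

V_total = 275.8∠43.2° V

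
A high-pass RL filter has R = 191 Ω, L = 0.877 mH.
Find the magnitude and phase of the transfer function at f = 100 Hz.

Step 1 — Angular frequency: ω = 2π·100 = 628.3 rad/s.
Step 2 — Transfer function: H(jω) = jωL/(R + jωL).
Step 3 — Numerator jωL = j·0.551; denominator R + jωL = 191 + j0.551.
Step 4 — H = 8.323e-06 + j0.002885.
Step 5 — Magnitude: |H| = 0.002885 (-50.8 dB); phase: φ = 89.8°.

|H| = 0.002885 (-50.8 dB), φ = 89.8°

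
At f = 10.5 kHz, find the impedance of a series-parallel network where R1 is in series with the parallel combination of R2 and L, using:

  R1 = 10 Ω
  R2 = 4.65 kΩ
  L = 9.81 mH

Step 1 — Angular frequency: ω = 2π·f = 2π·1.05e+04 = 6.597e+04 rad/s.
Step 2 — Component impedances:
  R1: Z = R = 10 Ω
  R2: Z = R = 4650 Ω
  L: Z = jωL = j·6.597e+04·0.00981 = 0 + j647.2 Ω
Step 3 — Parallel branch: R2 || L = 1/(1/R2 + 1/L) = 88.37 + j634.9 Ω.
Step 4 — Series with R1: Z_total = R1 + (R2 || L) = 98.37 + j634.9 Ω = 642.5∠81.2° Ω.

Z = 98.37 + j634.9 Ω = 642.5∠81.2° Ω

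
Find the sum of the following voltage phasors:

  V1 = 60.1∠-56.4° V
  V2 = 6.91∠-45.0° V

Step 1 — Convert each phasor to rectangular form:
  V1 = 60.1·(cos(-56.4°) + j·sin(-56.4°)) = 33.26 - j50.06 V
  V2 = 6.91·(cos(-45.0°) + j·sin(-45.0°)) = 4.886 - j4.886 V
Step 2 — Sum components: V_total = 38.14 - j54.94 V.
Step 3 — Convert to polar: |V_total| = 66.89 V, ∠V_total = -55.2°.

V_total = 66.89∠-55.2° V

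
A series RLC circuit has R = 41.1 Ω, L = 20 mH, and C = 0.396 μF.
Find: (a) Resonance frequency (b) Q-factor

Step 1 — Resonance condition Im(Z)=0 gives ω₀ = 1/√(LC).
Step 2 — ω₀ = 1/√(0.02·3.96e-07) = 1.124e+04 rad/s.
Step 3 — f₀ = ω₀/(2π) = 1788 Hz.
Step 4 — Series Q: Q = ω₀L/R = 1.124e+04·0.02/41.1 = 5.468.

(a) f₀ = 1788 Hz  (b) Q = 5.468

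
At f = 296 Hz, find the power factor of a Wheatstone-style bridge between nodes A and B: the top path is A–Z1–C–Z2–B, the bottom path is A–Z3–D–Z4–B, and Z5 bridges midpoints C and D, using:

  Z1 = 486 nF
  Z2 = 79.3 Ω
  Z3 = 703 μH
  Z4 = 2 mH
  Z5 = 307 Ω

Step 1 — Angular frequency: ω = 2π·f = 2π·296 = 1860 rad/s.
Step 2 — Component impedances:
  Z1: Z = 1/(jωC) = -j/(ω·C) = 0 - j1106 Ω
  Z2: Z = R = 79.3 Ω
  Z3: Z = jωL = j·1860·0.000703 = 0 + j1.307 Ω
  Z4: Z = jωL = j·1860·0.002 = 0 + j3.72 Ω
  Z5: Z = R = 307 Ω
Step 3 — Bridge requires nodal analysis (the Z5 bridge couples midpoints C and D, so the two paths cannot be reduced to a simple series/parallel combination). Setting node B to ground and injecting 1 A at node A, the 3-node admittance system at A, C, D solves to V_A = Z_AB = 0.03697 + j5.043 Ω = 5.043∠89.6° Ω.
Step 4 — Power factor: PF = cos(φ) = Re(Z)/|Z| = 0.03697/5.043 = 0.007331.
Step 5 — Type: Im(Z) = 5.043 ⇒ lagging (phase φ = 89.6°).

PF = 0.007331 (lagging, φ = 89.6°)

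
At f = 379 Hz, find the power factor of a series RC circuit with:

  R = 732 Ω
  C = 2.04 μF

Step 1 — Angular frequency: ω = 2π·f = 2π·379 = 2381 rad/s.
Step 2 — Component impedances:
  R: Z = R = 732 Ω
  C: Z = 1/(jωC) = -j/(ω·C) = 0 - j205.8 Ω
Step 3 — Series combination: Z_total = R + C = 732 - j205.8 Ω = 760.4∠-15.7° Ω.
Step 4 — Power factor: PF = cos(φ) = Re(Z)/|Z| = 732/760.4 = 0.9627.
Step 5 — Type: Im(Z) = -205.8 ⇒ leading (phase φ = -15.7°).

PF = 0.9627 (leading, φ = -15.7°)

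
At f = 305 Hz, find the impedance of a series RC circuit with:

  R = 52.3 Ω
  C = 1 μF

Step 1 — Angular frequency: ω = 2π·f = 2π·305 = 1916 rad/s.
Step 2 — Component impedances:
  R: Z = R = 52.3 Ω
  C: Z = 1/(jωC) = -j/(ω·C) = 0 - j521.8 Ω
Step 3 — Series combination: Z_total = R + C = 52.3 - j521.8 Ω = 524.4∠-84.3° Ω.

Z = 52.3 - j521.8 Ω = 524.4∠-84.3° Ω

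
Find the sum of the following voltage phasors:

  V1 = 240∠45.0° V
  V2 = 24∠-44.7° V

Step 1 — Convert each phasor to rectangular form:
  V1 = 240·(cos(45.0°) + j·sin(45.0°)) = 169.7 + j169.7 V
  V2 = 24·(cos(-44.7°) + j·sin(-44.7°)) = 17.06 - j16.88 V
Step 2 — Sum components: V_total = 186.8 + j152.8 V.
Step 3 — Convert to polar: |V_total| = 241.3 V, ∠V_total = 39.3°.

V_total = 241.3∠39.3° V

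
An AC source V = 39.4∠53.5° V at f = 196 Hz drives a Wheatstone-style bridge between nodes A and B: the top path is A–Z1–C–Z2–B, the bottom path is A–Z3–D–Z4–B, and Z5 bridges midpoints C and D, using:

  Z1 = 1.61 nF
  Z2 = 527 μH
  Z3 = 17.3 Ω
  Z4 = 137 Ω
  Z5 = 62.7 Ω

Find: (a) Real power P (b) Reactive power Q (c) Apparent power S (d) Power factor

Step 1 — Angular frequency: ω = 2π·f = 2π·196 = 1232 rad/s.
Step 2 — Component impedances:
  Z1: Z = 1/(jωC) = -j/(ω·C) = 0 - j5.044e+05 Ω
  Z2: Z = jωL = j·1232·0.000527 = 0 + j0.649 Ω
  Z3: Z = R = 17.3 Ω
  Z4: Z = R = 137 Ω
  Z5: Z = R = 62.7 Ω
Step 3 — Bridge requires nodal analysis (the Z5 bridge couples midpoints C and D, so the two paths cannot be reduced to a simple series/parallel combination). Setting node B to ground and injecting 1 A at node A, the 3-node admittance system at A, C, D solves to V_A = Z_AB = 60.31 + j0.2982 Ω = 60.32∠0.3° Ω.
Step 4 — Source phasor: V = 39.4∠53.5° V = 23.44 + j31.67 V.
Step 5 — Current: I = V / Z = 0.3911 + j0.5232 A = 0.6532∠53.2° A.
Step 6 — Complex power: S = V·I* = 25.74 + j0.1273 VA.
Step 7 — Real power: P = Re(S) = 25.74 W.
Step 8 — Reactive power: Q = Im(S) = 0.1273 VAR.
Step 9 — Apparent power: |S| = 25.74 VA.
Step 10 — Power factor: PF = P/|S| = 1 (lagging).

(a) P = 25.74 W  (b) Q = 0.1273 VAR  (c) S = 25.74 VA  (d) PF = 1 (lagging)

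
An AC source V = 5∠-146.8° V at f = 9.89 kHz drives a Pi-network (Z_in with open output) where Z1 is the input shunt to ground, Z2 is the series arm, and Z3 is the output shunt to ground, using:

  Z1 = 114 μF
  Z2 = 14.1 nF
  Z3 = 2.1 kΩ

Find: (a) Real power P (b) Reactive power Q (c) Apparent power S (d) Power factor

Step 1 — Angular frequency: ω = 2π·f = 2π·9890 = 6.214e+04 rad/s.
Step 2 — Component impedances:
  Z1: Z = 1/(jωC) = -j/(ω·C) = 0 - j0.1412 Ω
  Z2: Z = 1/(jωC) = -j/(ω·C) = 0 - j1141 Ω
  Z3: Z = R = 2100 Ω
Step 3 — With open output, the series arm Z2 and the output shunt Z3 appear in series to ground: Z2 + Z3 = 2100 - j1141 Ω.
Step 4 — Parallel with input shunt Z1: Z_in = Z1 || (Z2 + Z3) = 7.325e-06 - j0.1412 Ω = 0.1412∠-90.0° Ω.
Step 5 — Source phasor: V = 5∠-146.8° V = -4.184 - j2.738 V.
Step 6 — Current: I = V / Z = 19.39 - j29.64 A = 35.42∠-56.8° A.
Step 7 — Complex power: S = V·I* = 0.00919 - j177.1 VA.
Step 8 — Real power: P = Re(S) = 0.00919 W.
Step 9 — Reactive power: Q = Im(S) = -177.1 VAR.
Step 10 — Apparent power: |S| = 177.1 VA.
Step 11 — Power factor: PF = P/|S| = 5.189e-05 (leading).

(a) P = 0.00919 W  (b) Q = -177.1 VAR  (c) S = 177.1 VA  (d) PF = 5.189e-05 (leading)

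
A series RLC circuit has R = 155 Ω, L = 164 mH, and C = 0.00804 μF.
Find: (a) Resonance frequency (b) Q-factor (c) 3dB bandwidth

Step 1 — Resonance: ω₀ = 1/√(LC) = 1/√(0.164·8.04e-09) = 2.754e+04 rad/s.
Step 2 — f₀ = ω₀/(2π) = 4383 Hz.
Step 3 — Series Q: Q = ω₀L/R = 2.754e+04·0.164/155 = 29.14.
Step 4 — Bandwidth: Δω = ω₀/Q = 945.1 rad/s; BW = Δω/(2π) = 150.4 Hz.

(a) f₀ = 4383 Hz  (b) Q = 29.14  (c) BW = 150.4 Hz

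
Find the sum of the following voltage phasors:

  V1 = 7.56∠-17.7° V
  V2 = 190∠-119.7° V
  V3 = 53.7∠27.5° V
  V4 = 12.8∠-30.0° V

Step 1 — Convert each phasor to rectangular form:
  V1 = 7.56·(cos(-17.7°) + j·sin(-17.7°)) = 7.202 - j2.298 V
  V2 = 190·(cos(-119.7°) + j·sin(-119.7°)) = -94.14 - j165 V
  V3 = 53.7·(cos(27.5°) + j·sin(27.5°)) = 47.63 + j24.8 V
  V4 = 12.8·(cos(-30.0°) + j·sin(-30.0°)) = 11.09 - j6.4 V
Step 2 — Sum components: V_total = -28.22 - j148.9 V.
Step 3 — Convert to polar: |V_total| = 151.6 V, ∠V_total = -100.7°.

V_total = 151.6∠-100.7° V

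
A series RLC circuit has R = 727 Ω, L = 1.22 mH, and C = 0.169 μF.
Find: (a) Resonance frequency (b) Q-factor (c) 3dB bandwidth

Step 1 — Resonance: ω₀ = 1/√(LC) = 1/√(0.00122·1.69e-07) = 6.964e+04 rad/s.
Step 2 — f₀ = ω₀/(2π) = 1.108e+04 Hz.
Step 3 — Series Q: Q = ω₀L/R = 6.964e+04·0.00122/727 = 0.1169.
Step 4 — Bandwidth: Δω = ω₀/Q = 5.959e+05 rad/s; BW = Δω/(2π) = 9.484e+04 Hz.

(a) f₀ = 1.108e+04 Hz  (b) Q = 0.1169  (c) BW = 9.484e+04 Hz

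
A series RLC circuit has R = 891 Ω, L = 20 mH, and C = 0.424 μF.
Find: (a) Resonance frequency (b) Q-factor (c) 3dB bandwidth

Step 1 — Resonance condition Im(Z)=0 gives ω₀ = 1/√(LC).
Step 2 — ω₀ = 1/√(0.02·4.24e-07) = 1.086e+04 rad/s.
Step 3 — f₀ = ω₀/(2π) = 1728 Hz.
Step 4 — Series Q: Q = ω₀L/R = 1.086e+04·0.02/891 = 0.2438.
Step 5 — 3dB bandwidth: Δω = ω₀/Q = 4.455e+04 rad/s; BW = Δω/(2π) = 7090 Hz.

(a) f₀ = 1728 Hz  (b) Q = 0.2438  (c) BW = 7090 Hz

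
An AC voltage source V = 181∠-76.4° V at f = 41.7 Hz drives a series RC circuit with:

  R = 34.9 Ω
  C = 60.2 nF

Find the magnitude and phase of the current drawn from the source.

Step 1 — Angular frequency: ω = 2π·f = 2π·41.7 = 262 rad/s.
Step 2 — Component impedances:
  R: Z = R = 34.9 Ω
  C: Z = 1/(jωC) = -j/(ω·C) = 0 - j6.34e+04 Ω
Step 3 — Series combination: Z_total = R + C = 34.9 - j6.34e+04 Ω = 6.34e+04∠-90.0° Ω.
Step 4 — Source phasor: V = 181∠-76.4° V = 42.56 - j175.9 V.
Step 5 — Ohm's law: I = V / Z_total = (42.56 - j175.9) / (34.9 - j6.34e+04) = 0.002775 + j0.0006698 A.
Step 6 — Convert to polar: |I| = 0.002855 A, ∠I = 13.6°.

I = 0.002855∠13.6° A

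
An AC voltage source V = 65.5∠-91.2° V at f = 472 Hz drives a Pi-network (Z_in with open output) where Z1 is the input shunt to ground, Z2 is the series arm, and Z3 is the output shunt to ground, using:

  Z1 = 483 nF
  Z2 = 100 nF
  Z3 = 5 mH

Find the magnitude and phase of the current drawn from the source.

Step 1 — Angular frequency: ω = 2π·f = 2π·472 = 2966 rad/s.
Step 2 — Component impedances:
  Z1: Z = 1/(jωC) = -j/(ω·C) = 0 - j698.1 Ω
  Z2: Z = 1/(jωC) = -j/(ω·C) = 0 - j3372 Ω
  Z3: Z = jωL = j·2966·0.005 = 0 + j14.83 Ω
Step 3 — With open output, the series arm Z2 and the output shunt Z3 appear in series to ground: Z2 + Z3 = 0 - j3357 Ω.
Step 4 — Parallel with input shunt Z1: Z_in = Z1 || (Z2 + Z3) = 0 - j577.9 Ω = 577.9∠-90.0° Ω.
Step 5 — Source phasor: V = 65.5∠-91.2° V = -1.372 - j65.49 V.
Step 6 — Ohm's law: I = V / Z_total = (-1.372 - j65.49) / (0 - j577.9) = 0.1133 - j0.002373 A.
Step 7 — Convert to polar: |I| = 0.1133 A, ∠I = -1.2°.

I = 0.1133∠-1.2° A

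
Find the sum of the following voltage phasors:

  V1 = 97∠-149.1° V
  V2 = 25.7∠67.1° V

Step 1 — Convert each phasor to rectangular form:
  V1 = 97·(cos(-149.1°) + j·sin(-149.1°)) = -83.23 - j49.81 V
  V2 = 25.7·(cos(67.1°) + j·sin(67.1°)) = 10 + j23.67 V
Step 2 — Sum components: V_total = -73.23 - j26.14 V.
Step 3 — Convert to polar: |V_total| = 77.76 V, ∠V_total = -160.4°.

V_total = 77.76∠-160.4° V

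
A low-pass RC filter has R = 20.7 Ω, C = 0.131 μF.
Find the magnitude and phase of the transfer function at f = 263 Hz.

Step 1 — Angular frequency: ω = 2π·263 = 1652 rad/s.
Step 2 — Transfer function: H(jω) = 1/(1 + jωRC).
Step 3 — Denominator: 1 + jωRC = 1 + j·1652·20.7·1.31e-07 = 1 + j0.004481.
Step 4 — H = 1 - j0.004481.
Step 5 — Magnitude: |H| = 1 (-0.0 dB); phase: φ = -0.3°.

|H| = 1 (-0.0 dB), φ = -0.3°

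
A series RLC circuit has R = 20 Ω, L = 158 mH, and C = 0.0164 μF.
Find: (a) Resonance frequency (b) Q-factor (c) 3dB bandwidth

Step 1 — Resonance: ω₀ = 1/√(LC) = 1/√(0.158·1.64e-08) = 1.964e+04 rad/s.
Step 2 — f₀ = ω₀/(2π) = 3127 Hz.
Step 3 — Series Q: Q = ω₀L/R = 1.964e+04·0.158/20 = 155.2.
Step 4 — Bandwidth: Δω = ω₀/Q = 126.6 rad/s; BW = Δω/(2π) = 20.15 Hz.

(a) f₀ = 3127 Hz  (b) Q = 155.2  (c) BW = 20.15 Hz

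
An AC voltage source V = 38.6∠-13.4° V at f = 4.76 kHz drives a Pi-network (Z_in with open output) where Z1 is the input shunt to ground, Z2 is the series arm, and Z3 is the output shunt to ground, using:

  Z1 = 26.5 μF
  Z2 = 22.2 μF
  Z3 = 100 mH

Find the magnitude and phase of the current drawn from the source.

Step 1 — Angular frequency: ω = 2π·f = 2π·4760 = 2.991e+04 rad/s.
Step 2 — Component impedances:
  Z1: Z = 1/(jωC) = -j/(ω·C) = 0 - j1.262 Ω
  Z2: Z = 1/(jωC) = -j/(ω·C) = 0 - j1.506 Ω
  Z3: Z = jωL = j·2.991e+04·0.1 = 0 + j2991 Ω
Step 3 — With open output, the series arm Z2 and the output shunt Z3 appear in series to ground: Z2 + Z3 = 0 + j2989 Ω.
Step 4 — Parallel with input shunt Z1: Z_in = Z1 || (Z2 + Z3) = 0 - j1.262 Ω = 1.262∠-90.0° Ω.
Step 5 — Source phasor: V = 38.6∠-13.4° V = 37.55 - j8.945 V.
Step 6 — Ohm's law: I = V / Z_total = (37.55 - j8.945) / (0 - j1.262) = 7.087 + j29.75 A.
Step 7 — Convert to polar: |I| = 30.58 A, ∠I = 76.6°.

I = 30.58∠76.6° A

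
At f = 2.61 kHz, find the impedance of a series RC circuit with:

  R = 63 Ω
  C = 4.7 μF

Step 1 — Angular frequency: ω = 2π·f = 2π·2610 = 1.64e+04 rad/s.
Step 2 — Component impedances:
  R: Z = R = 63 Ω
  C: Z = 1/(jωC) = -j/(ω·C) = 0 - j12.97 Ω
Step 3 — Series combination: Z_total = R + C = 63 - j12.97 Ω = 64.32∠-11.6° Ω.

Z = 63 - j12.97 Ω = 64.32∠-11.6° Ω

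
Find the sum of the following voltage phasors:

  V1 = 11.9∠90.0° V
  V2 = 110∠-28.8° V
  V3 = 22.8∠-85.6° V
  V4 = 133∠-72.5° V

Step 1 — Convert each phasor to rectangular form:
  V1 = 11.9·(cos(90.0°) + j·sin(90.0°)) = 0 + j11.9 V
  V2 = 110·(cos(-28.8°) + j·sin(-28.8°)) = 96.39 - j52.99 V
  V3 = 22.8·(cos(-85.6°) + j·sin(-85.6°)) = 1.749 - j22.73 V
  V4 = 133·(cos(-72.5°) + j·sin(-72.5°)) = 39.99 - j126.8 V
Step 2 — Sum components: V_total = 138.1 - j190.7 V.
Step 3 — Convert to polar: |V_total| = 235.5 V, ∠V_total = -54.1°.

V_total = 235.5∠-54.1° V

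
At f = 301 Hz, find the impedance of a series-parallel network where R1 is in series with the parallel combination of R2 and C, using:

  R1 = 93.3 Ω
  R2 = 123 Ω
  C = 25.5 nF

Step 1 — Angular frequency: ω = 2π·f = 2π·301 = 1891 rad/s.
Step 2 — Component impedances:
  R1: Z = R = 93.3 Ω
  R2: Z = R = 123 Ω
  C: Z = 1/(jωC) = -j/(ω·C) = 0 - j2.074e+04 Ω
Step 3 — Parallel branch: R2 || C = 1/(1/R2 + 1/C) = 123 - j0.7296 Ω.
Step 4 — Series with R1: Z_total = R1 + (R2 || C) = 216.3 - j0.7296 Ω = 216.3∠-0.2° Ω.

Z = 216.3 - j0.7296 Ω = 216.3∠-0.2° Ω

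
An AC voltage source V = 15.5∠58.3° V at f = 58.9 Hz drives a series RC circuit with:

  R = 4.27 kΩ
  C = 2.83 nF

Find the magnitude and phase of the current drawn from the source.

Step 1 — Angular frequency: ω = 2π·f = 2π·58.9 = 370.1 rad/s.
Step 2 — Component impedances:
  R: Z = R = 4270 Ω
  C: Z = 1/(jωC) = -j/(ω·C) = 0 - j9.548e+05 Ω
Step 3 — Series combination: Z_total = R + C = 4270 - j9.548e+05 Ω = 9.548e+05∠-89.7° Ω.
Step 4 — Source phasor: V = 15.5∠58.3° V = 8.145 + j13.19 V.
Step 5 — Ohm's law: I = V / Z_total = (8.145 + j13.19) / (4270 - j9.548e+05) = -1.377e-05 + j8.592e-06 A.
Step 6 — Convert to polar: |I| = 1.623e-05 A, ∠I = 148.0°.

I = 1.623e-05∠148.0° A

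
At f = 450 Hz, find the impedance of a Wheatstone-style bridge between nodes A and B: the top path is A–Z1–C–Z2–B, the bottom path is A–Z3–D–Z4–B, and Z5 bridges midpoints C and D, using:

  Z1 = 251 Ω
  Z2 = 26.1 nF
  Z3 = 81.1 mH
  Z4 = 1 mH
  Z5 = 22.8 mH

Step 1 — Angular frequency: ω = 2π·f = 2π·450 = 2827 rad/s.
Step 2 — Component impedances:
  Z1: Z = R = 251 Ω
  Z2: Z = 1/(jωC) = -j/(ω·C) = 0 - j1.355e+04 Ω
  Z3: Z = jωL = j·2827·0.0811 = 0 + j229.3 Ω
  Z4: Z = jωL = j·2827·0.001 = 0 + j2.827 Ω
  Z5: Z = jωL = j·2827·0.0228 = 0 + j64.47 Ω
Step 3 — Bridge requires nodal analysis (the Z5 bridge couples midpoints C and D, so the two paths cannot be reduced to a simple series/parallel combination). Setting node B to ground and injecting 1 A at node A, the 3-node admittance system at A, C, D solves to V_A = Z_AB = 88.28 + j128.7 Ω = 156.1∠55.6° Ω.

Z = 88.28 + j128.7 Ω = 156.1∠55.6° Ω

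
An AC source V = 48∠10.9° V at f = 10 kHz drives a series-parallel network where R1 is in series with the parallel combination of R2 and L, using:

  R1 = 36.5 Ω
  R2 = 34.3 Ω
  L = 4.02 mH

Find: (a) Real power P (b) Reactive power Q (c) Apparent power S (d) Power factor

Step 1 — Angular frequency: ω = 2π·f = 2π·1e+04 = 6.283e+04 rad/s.
Step 2 — Component impedances:
  R1: Z = R = 36.5 Ω
  R2: Z = R = 34.3 Ω
  L: Z = jωL = j·6.283e+04·0.00402 = 0 + j252.6 Ω
Step 3 — Parallel branch: R2 || L = 1/(1/R2 + 1/L) = 33.68 + j4.573 Ω.
Step 4 — Series with R1: Z_total = R1 + (R2 || L) = 70.18 + j4.573 Ω = 70.33∠3.7° Ω.
Step 5 — Source phasor: V = 48∠10.9° V = 47.13 + j9.077 V.
Step 6 — Current: I = V / Z = 0.6772 + j0.0852 A = 0.6825∠7.2° A.
Step 7 — Complex power: S = V·I* = 32.69 + j2.13 VA.
Step 8 — Real power: P = Re(S) = 32.69 W.
Step 9 — Reactive power: Q = Im(S) = 2.13 VAR.
Step 10 — Apparent power: |S| = 32.76 VA.
Step 11 — Power factor: PF = P/|S| = 0.9979 (lagging).

(a) P = 32.69 W  (b) Q = 2.13 VAR  (c) S = 32.76 VA  (d) PF = 0.9979 (lagging)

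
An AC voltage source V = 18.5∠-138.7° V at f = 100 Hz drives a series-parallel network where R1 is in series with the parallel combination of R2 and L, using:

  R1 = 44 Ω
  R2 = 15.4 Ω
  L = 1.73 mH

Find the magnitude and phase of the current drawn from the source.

Step 1 — Angular frequency: ω = 2π·f = 2π·100 = 628.3 rad/s.
Step 2 — Component impedances:
  R1: Z = R = 44 Ω
  R2: Z = R = 15.4 Ω
  L: Z = jωL = j·628.3·0.00173 = 0 + j1.087 Ω
Step 3 — Parallel branch: R2 || L = 1/(1/R2 + 1/L) = 0.07634 + j1.082 Ω.
Step 4 — Series with R1: Z_total = R1 + (R2 || L) = 44.08 + j1.082 Ω = 44.09∠1.4° Ω.
Step 5 — Source phasor: V = 18.5∠-138.7° V = -13.9 - j12.21 V.
Step 6 — Ohm's law: I = V / Z_total = (-13.9 - j12.21) / (44.08 + j1.082) = -0.3219 - j0.2691 A.
Step 7 — Convert to polar: |I| = 0.4196 A, ∠I = -140.1°.

I = 0.4196∠-140.1° A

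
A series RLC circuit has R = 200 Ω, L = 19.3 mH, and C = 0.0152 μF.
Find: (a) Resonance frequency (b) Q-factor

Step 1 — Resonance condition Im(Z)=0 gives ω₀ = 1/√(LC).
Step 2 — ω₀ = 1/√(0.0193·1.52e-08) = 5.838e+04 rad/s.
Step 3 — f₀ = ω₀/(2π) = 9292 Hz.
Step 4 — Series Q: Q = ω₀L/R = 5.838e+04·0.0193/200 = 5.634.

(a) f₀ = 9292 Hz  (b) Q = 5.634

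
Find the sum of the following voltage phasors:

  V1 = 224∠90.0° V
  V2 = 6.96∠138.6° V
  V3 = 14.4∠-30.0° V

Step 1 — Convert each phasor to rectangular form:
  V1 = 224·(cos(90.0°) + j·sin(90.0°)) = 0 + j224 V
  V2 = 6.96·(cos(138.6°) + j·sin(138.6°)) = -5.221 + j4.603 V
  V3 = 14.4·(cos(-30.0°) + j·sin(-30.0°)) = 12.47 - j7.2 V
Step 2 — Sum components: V_total = 7.25 + j221.4 V.
Step 3 — Convert to polar: |V_total| = 221.5 V, ∠V_total = 88.1°.

V_total = 221.5∠88.1° V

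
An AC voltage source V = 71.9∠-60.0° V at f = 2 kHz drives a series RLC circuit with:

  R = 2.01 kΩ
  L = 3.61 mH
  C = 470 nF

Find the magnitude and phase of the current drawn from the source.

Step 1 — Angular frequency: ω = 2π·f = 2π·2000 = 1.257e+04 rad/s.
Step 2 — Component impedances:
  R: Z = R = 2010 Ω
  L: Z = jωL = j·1.257e+04·0.00361 = 0 + j45.36 Ω
  C: Z = 1/(jωC) = -j/(ω·C) = 0 - j169.3 Ω
Step 3 — Series combination: Z_total = R + L + C = 2010 - j123.9 Ω = 2014∠-3.5° Ω.
Step 4 — Source phasor: V = 71.9∠-60.0° V = 35.95 - j62.27 V.
Step 5 — Ohm's law: I = V / Z_total = (35.95 - j62.27) / (2010 - j123.9) = 0.01972 - j0.02976 A.
Step 6 — Convert to polar: |I| = 0.0357 A, ∠I = -56.5°.

I = 0.0357∠-56.5° A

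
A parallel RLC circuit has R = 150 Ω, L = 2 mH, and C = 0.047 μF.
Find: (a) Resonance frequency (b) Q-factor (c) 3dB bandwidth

Step 1 — Resonance: ω₀ = 1/√(LC) = 1/√(0.002·4.7e-08) = 1.031e+05 rad/s.
Step 2 — f₀ = ω₀/(2π) = 1.642e+04 Hz.
Step 3 — Parallel Q: Q = R/(ω₀L) = 150/(1.031e+05·0.002) = 0.7272.
Step 4 — Bandwidth: Δω = ω₀/Q = 1.418e+05 rad/s; BW = Δω/(2π) = 2.258e+04 Hz.

(a) f₀ = 1.642e+04 Hz  (b) Q = 0.7272  (c) BW = 2.258e+04 Hz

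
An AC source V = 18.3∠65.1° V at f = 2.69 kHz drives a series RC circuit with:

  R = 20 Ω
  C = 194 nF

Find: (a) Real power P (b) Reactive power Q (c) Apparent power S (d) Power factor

Step 1 — Angular frequency: ω = 2π·f = 2π·2690 = 1.69e+04 rad/s.
Step 2 — Component impedances:
  R: Z = R = 20 Ω
  C: Z = 1/(jωC) = -j/(ω·C) = 0 - j305 Ω
Step 3 — Series combination: Z_total = R + C = 20 - j305 Ω = 305.6∠-86.2° Ω.
Step 4 — Source phasor: V = 18.3∠65.1° V = 7.705 + j16.6 V.
Step 5 — Current: I = V / Z = -0.05254 + j0.02871 A = 0.05988∠151.3° A.
Step 6 — Complex power: S = V·I* = 0.0717 - j1.093 VA.
Step 7 — Real power: P = Re(S) = 0.0717 W.
Step 8 — Reactive power: Q = Im(S) = -1.093 VAR.
Step 9 — Apparent power: |S| = 1.096 VA.
Step 10 — Power factor: PF = P/|S| = 0.06544 (leading).

(a) P = 0.0717 W  (b) Q = -1.093 VAR  (c) S = 1.096 VA  (d) PF = 0.06544 (leading)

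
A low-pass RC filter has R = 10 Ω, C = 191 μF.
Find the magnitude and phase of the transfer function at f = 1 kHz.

Step 1 — Angular frequency: ω = 2π·1000 = 6283 rad/s.
Step 2 — Transfer function: H(jω) = 1/(1 + jωRC).
Step 3 — Denominator: 1 + jωRC = 1 + j·6283·10·0.000191 = 1 + j12.
Step 4 — H = 0.006896 - j0.08275.
Step 5 — Magnitude: |H| = 0.08304 (-21.6 dB); phase: φ = -85.2°.

|H| = 0.08304 (-21.6 dB), φ = -85.2°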